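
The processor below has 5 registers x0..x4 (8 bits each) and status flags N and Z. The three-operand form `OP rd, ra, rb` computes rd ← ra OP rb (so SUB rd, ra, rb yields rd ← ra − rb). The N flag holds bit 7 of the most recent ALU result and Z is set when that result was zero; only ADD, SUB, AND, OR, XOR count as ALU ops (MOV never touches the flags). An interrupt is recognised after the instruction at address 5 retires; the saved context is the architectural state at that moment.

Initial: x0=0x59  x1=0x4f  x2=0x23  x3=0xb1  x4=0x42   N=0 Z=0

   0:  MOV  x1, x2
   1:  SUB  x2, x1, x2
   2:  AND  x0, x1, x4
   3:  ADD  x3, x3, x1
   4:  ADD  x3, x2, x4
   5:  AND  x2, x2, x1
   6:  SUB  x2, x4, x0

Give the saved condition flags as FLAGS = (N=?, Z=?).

after  0: x0=0x59 x1=0x23 x2=0x23 x3=0xb1 x4=0x42  N=0 Z=0
after  1: x0=0x59 x1=0x23 x2=0x00 x3=0xb1 x4=0x42  N=0 Z=1
after  2: x0=0x02 x1=0x23 x2=0x00 x3=0xb1 x4=0x42  N=0 Z=0
after  3: x0=0x02 x1=0x23 x2=0x00 x3=0xd4 x4=0x42  N=1 Z=0
after  4: x0=0x02 x1=0x23 x2=0x00 x3=0x42 x4=0x42  N=0 Z=0
after  5: x0=0x02 x1=0x23 x2=0x00 x3=0x42 x4=0x42  N=0 Z=1
-- IRQ taken; context saved, return-PC = 6 --

FLAGS = (N=0, Z=1)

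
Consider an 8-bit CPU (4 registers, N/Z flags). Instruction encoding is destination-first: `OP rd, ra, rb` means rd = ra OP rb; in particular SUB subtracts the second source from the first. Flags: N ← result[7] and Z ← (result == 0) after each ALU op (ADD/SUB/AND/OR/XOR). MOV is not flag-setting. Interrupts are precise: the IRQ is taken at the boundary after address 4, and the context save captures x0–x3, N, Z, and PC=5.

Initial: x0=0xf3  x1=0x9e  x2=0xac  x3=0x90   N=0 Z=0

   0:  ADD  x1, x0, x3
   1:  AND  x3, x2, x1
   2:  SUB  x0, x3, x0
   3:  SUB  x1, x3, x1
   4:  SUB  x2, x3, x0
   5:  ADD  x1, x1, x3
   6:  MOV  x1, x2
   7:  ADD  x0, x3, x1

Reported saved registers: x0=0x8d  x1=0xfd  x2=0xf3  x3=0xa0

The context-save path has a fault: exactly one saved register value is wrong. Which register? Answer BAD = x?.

BAD = x3

after  0: x0=0xf3 x1=0x83 x2=0xac x3=0x90  N=1 Z=0
after  1: x0=0xf3 x1=0x83 x2=0xac x3=0x80  N=1 Z=0
after  2: x0=0x8d x1=0x83 x2=0xac x3=0x80  N=1 Z=0
after  3: x0=0x8d x1=0xfd x2=0xac x3=0x80  N=1 Z=0
after  4: x0=0x8d x1=0xfd x2=0xf3 x3=0x80  N=1 Z=0
-- IRQ taken; context saved, return-PC = 5 --
mismatch: x3: reported 0xa0 vs actual 0x80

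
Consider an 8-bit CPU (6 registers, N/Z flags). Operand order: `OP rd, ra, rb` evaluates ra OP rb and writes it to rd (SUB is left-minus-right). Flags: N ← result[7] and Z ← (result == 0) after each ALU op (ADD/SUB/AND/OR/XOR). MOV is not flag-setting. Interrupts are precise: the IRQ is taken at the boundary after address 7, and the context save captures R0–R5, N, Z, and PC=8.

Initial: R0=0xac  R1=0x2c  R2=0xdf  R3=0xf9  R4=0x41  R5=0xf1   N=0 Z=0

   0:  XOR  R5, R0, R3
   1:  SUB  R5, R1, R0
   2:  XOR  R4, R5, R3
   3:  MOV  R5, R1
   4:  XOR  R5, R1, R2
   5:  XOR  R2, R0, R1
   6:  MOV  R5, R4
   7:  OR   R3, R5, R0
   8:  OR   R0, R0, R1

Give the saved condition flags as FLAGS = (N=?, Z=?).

FLAGS = (N=1, Z=0)

after  0: R0=0xac R1=0x2c R2=0xdf R3=0xf9 R4=0x41 R5=0x55  N=0 Z=0
after  1: R0=0xac R1=0x2c R2=0xdf R3=0xf9 R4=0x41 R5=0x80  N=1 Z=0
after  2: R0=0xac R1=0x2c R2=0xdf R3=0xf9 R4=0x79 R5=0x80  N=0 Z=0
after  3: R0=0xac R1=0x2c R2=0xdf R3=0xf9 R4=0x79 R5=0x2c  N=0 Z=0
after  4: R0=0xac R1=0x2c R2=0xdf R3=0xf9 R4=0x79 R5=0xf3  N=1 Z=0
after  5: R0=0xac R1=0x2c R2=0x80 R3=0xf9 R4=0x79 R5=0xf3  N=1 Z=0
after  6: R0=0xac R1=0x2c R2=0x80 R3=0xf9 R4=0x79 R5=0x79  N=1 Z=0
after  7: R0=0xac R1=0x2c R2=0x80 R3=0xfd R4=0x79 R5=0x79  N=1 Z=0
-- IRQ taken; context saved, return-PC = 8 --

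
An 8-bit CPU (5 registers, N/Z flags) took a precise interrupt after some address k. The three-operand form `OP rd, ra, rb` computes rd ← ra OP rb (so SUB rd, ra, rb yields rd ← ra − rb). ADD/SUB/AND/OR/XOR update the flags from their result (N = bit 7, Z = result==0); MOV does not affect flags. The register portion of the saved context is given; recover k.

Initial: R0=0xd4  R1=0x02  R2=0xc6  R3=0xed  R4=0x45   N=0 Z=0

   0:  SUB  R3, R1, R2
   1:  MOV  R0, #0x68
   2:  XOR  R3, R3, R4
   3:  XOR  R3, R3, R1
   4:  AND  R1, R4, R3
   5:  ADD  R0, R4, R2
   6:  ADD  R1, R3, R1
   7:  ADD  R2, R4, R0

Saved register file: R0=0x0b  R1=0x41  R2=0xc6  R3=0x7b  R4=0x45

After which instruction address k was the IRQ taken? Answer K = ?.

K = 5

after  0: R0=0xd4 R1=0x02 R2=0xc6 R3=0x3c R4=0x45  N=0 Z=0
after  1: R0=0x68 R1=0x02 R2=0xc6 R3=0x3c R4=0x45  N=0 Z=0
after  2: R0=0x68 R1=0x02 R2=0xc6 R3=0x79 R4=0x45  N=0 Z=0
after  3: R0=0x68 R1=0x02 R2=0xc6 R3=0x7b R4=0x45  N=0 Z=0
after  4: R0=0x68 R1=0x41 R2=0xc6 R3=0x7b R4=0x45  N=0 Z=0
after  5: R0=0x0b R1=0x41 R2=0xc6 R3=0x7b R4=0x45  N=0 Z=0
-- IRQ taken; context saved, return-PC = 6 --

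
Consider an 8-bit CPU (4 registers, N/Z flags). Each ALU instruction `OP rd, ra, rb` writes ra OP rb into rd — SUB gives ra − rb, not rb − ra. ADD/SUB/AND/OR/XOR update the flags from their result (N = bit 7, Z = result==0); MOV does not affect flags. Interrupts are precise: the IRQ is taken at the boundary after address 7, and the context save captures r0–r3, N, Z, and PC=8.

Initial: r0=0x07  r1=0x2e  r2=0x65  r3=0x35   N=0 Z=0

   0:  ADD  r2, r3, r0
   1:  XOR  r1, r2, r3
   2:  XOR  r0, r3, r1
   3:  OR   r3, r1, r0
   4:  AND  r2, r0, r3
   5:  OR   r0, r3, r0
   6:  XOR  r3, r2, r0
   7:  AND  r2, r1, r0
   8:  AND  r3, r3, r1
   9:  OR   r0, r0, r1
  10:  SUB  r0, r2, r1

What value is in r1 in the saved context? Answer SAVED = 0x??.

after  0: r0=0x07 r1=0x2e r2=0x3c r3=0x35  N=0 Z=0
after  1: r0=0x07 r1=0x09 r2=0x3c r3=0x35  N=0 Z=0
after  2: r0=0x3c r1=0x09 r2=0x3c r3=0x35  N=0 Z=0
after  3: r0=0x3c r1=0x09 r2=0x3c r3=0x3d  N=0 Z=0
after  4: r0=0x3c r1=0x09 r2=0x3c r3=0x3d  N=0 Z=0
after  5: r0=0x3d r1=0x09 r2=0x3c r3=0x3d  N=0 Z=0
after  6: r0=0x3d r1=0x09 r2=0x3c r3=0x01  N=0 Z=0
after  7: r0=0x3d r1=0x09 r2=0x09 r3=0x01  N=0 Z=0
-- IRQ taken; context saved, return-PC = 8 --

SAVED = 0x09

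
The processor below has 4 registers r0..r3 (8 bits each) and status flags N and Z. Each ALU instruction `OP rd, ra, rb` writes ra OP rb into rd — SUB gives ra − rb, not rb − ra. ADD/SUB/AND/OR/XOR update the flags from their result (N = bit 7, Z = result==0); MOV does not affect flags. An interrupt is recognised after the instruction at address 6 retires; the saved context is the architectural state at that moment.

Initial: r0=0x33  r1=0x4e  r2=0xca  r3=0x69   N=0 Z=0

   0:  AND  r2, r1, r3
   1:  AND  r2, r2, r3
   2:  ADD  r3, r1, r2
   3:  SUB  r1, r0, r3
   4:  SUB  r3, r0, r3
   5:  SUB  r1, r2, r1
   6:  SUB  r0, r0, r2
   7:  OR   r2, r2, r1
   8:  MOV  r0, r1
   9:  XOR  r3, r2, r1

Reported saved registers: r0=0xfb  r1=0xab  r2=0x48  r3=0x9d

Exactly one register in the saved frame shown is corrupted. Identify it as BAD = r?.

BAD = r0

after  0: r0=0x33 r1=0x4e r2=0x48 r3=0x69  N=0 Z=0
after  1: r0=0x33 r1=0x4e r2=0x48 r3=0x69  N=0 Z=0
after  2: r0=0x33 r1=0x4e r2=0x48 r3=0x96  N=1 Z=0
after  3: r0=0x33 r1=0x9d r2=0x48 r3=0x96  N=1 Z=0
after  4: r0=0x33 r1=0x9d r2=0x48 r3=0x9d  N=1 Z=0
after  5: r0=0x33 r1=0xab r2=0x48 r3=0x9d  N=1 Z=0
after  6: r0=0xeb r1=0xab r2=0x48 r3=0x9d  N=1 Z=0
-- IRQ taken; context saved, return-PC = 7 --
mismatch: r0: reported 0xfb vs actual 0xeb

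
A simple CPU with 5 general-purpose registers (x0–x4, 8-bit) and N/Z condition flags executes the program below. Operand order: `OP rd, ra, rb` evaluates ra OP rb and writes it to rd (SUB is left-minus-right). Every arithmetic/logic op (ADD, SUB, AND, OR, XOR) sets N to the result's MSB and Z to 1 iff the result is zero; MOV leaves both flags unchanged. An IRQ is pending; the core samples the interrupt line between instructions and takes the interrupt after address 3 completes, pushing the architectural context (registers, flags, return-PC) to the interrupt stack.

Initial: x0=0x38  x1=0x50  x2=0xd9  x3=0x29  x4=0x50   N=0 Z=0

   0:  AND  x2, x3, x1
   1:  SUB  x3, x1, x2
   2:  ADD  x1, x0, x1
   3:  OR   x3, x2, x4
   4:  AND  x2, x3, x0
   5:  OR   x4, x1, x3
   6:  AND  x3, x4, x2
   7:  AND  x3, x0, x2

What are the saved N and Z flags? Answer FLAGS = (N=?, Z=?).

FLAGS = (N=0, Z=0)

after  0: x0=0x38 x1=0x50 x2=0x00 x3=0x29 x4=0x50  N=0 Z=1
after  1: x0=0x38 x1=0x50 x2=0x00 x3=0x50 x4=0x50  N=0 Z=0
after  2: x0=0x38 x1=0x88 x2=0x00 x3=0x50 x4=0x50  N=1 Z=0
after  3: x0=0x38 x1=0x88 x2=0x00 x3=0x50 x4=0x50  N=0 Z=0
-- IRQ taken; context saved, return-PC = 4 --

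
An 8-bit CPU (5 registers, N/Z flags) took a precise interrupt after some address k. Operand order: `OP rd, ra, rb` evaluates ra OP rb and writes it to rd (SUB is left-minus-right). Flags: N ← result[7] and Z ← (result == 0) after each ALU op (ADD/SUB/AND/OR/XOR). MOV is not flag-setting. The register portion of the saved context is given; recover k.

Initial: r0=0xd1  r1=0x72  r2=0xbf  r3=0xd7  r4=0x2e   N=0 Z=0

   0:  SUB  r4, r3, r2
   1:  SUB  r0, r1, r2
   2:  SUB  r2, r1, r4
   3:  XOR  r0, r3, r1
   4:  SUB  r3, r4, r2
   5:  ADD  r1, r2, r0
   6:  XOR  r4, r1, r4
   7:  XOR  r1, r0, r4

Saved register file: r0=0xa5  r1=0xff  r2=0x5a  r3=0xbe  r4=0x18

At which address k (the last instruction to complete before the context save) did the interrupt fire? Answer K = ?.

after  0: r0=0xd1 r1=0x72 r2=0xbf r3=0xd7 r4=0x18  N=0 Z=0
after  1: r0=0xb3 r1=0x72 r2=0xbf r3=0xd7 r4=0x18  N=1 Z=0
after  2: r0=0xb3 r1=0x72 r2=0x5a r3=0xd7 r4=0x18  N=0 Z=0
after  3: r0=0xa5 r1=0x72 r2=0x5a r3=0xd7 r4=0x18  N=1 Z=0
after  4: r0=0xa5 r1=0x72 r2=0x5a r3=0xbe r4=0x18  N=1 Z=0
after  5: r0=0xa5 r1=0xff r2=0x5a r3=0xbe r4=0x18  N=1 Z=0
-- IRQ taken; context saved, return-PC = 6 --

K = 5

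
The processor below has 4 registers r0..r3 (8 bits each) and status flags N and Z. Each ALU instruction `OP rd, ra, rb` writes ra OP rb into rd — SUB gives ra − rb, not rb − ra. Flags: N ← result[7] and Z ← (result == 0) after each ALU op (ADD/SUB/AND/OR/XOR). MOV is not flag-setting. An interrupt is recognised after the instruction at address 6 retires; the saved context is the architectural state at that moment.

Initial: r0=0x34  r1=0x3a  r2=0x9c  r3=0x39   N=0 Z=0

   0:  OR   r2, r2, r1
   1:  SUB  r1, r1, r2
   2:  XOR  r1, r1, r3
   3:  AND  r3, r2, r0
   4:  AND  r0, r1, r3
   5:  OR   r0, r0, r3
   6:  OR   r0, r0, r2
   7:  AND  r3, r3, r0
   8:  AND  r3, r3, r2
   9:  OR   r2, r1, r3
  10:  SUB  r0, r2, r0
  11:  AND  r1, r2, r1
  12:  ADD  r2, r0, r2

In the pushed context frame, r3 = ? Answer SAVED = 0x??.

SAVED = 0x34

after  0: r0=0x34 r1=0x3a r2=0xbe r3=0x39  N=1 Z=0
after  1: r0=0x34 r1=0x7c r2=0xbe r3=0x39  N=0 Z=0
after  2: r0=0x34 r1=0x45 r2=0xbe r3=0x39  N=0 Z=0
after  3: r0=0x34 r1=0x45 r2=0xbe r3=0x34  N=0 Z=0
after  4: r0=0x04 r1=0x45 r2=0xbe r3=0x34  N=0 Z=0
after  5: r0=0x34 r1=0x45 r2=0xbe r3=0x34  N=0 Z=0
after  6: r0=0xbe r1=0x45 r2=0xbe r3=0x34  N=1 Z=0
-- IRQ taken; context saved, return-PC = 7 --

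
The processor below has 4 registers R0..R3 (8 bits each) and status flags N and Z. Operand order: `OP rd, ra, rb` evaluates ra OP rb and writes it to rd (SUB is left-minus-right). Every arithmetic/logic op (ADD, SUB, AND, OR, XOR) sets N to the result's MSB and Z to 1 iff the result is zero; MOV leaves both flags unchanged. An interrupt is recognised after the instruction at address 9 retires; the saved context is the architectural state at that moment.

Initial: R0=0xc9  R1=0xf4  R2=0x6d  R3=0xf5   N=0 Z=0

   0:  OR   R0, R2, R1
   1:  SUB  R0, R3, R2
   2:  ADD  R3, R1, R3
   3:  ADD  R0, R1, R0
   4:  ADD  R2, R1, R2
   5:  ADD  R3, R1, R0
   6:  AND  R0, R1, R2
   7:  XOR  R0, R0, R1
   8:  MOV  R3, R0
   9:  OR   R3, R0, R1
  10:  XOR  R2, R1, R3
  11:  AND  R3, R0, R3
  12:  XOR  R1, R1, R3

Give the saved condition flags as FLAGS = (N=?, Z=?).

FLAGS = (N=1, Z=0)

after  0: R0=0xfd R1=0xf4 R2=0x6d R3=0xf5  N=1 Z=0
after  1: R0=0x88 R1=0xf4 R2=0x6d R3=0xf5  N=1 Z=0
after  2: R0=0x88 R1=0xf4 R2=0x6d R3=0xe9  N=1 Z=0
after  3: R0=0x7c R1=0xf4 R2=0x6d R3=0xe9  N=0 Z=0
after  4: R0=0x7c R1=0xf4 R2=0x61 R3=0xe9  N=0 Z=0
after  5: R0=0x7c R1=0xf4 R2=0x61 R3=0x70  N=0 Z=0
after  6: R0=0x60 R1=0xf4 R2=0x61 R3=0x70  N=0 Z=0
after  7: R0=0x94 R1=0xf4 R2=0x61 R3=0x70  N=1 Z=0
after  8: R0=0x94 R1=0xf4 R2=0x61 R3=0x94  N=1 Z=0
after  9: R0=0x94 R1=0xf4 R2=0x61 R3=0xf4  N=1 Z=0
-- IRQ taken; context saved, return-PC = 10 --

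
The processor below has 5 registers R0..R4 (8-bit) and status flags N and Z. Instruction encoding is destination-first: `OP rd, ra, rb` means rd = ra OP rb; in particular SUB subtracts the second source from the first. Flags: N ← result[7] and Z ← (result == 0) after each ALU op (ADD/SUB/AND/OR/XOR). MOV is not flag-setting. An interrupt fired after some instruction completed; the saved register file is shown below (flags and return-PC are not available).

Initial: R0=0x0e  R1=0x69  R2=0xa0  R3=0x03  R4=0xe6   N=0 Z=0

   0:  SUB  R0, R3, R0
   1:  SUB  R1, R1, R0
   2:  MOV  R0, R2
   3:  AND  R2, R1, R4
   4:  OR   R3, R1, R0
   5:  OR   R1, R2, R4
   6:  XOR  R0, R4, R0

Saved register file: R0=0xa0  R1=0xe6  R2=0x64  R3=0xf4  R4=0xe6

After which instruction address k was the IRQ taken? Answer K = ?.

after  0: R0=0xf5 R1=0x69 R2=0xa0 R3=0x03 R4=0xe6  N=1 Z=0
after  1: R0=0xf5 R1=0x74 R2=0xa0 R3=0x03 R4=0xe6  N=0 Z=0
after  2: R0=0xa0 R1=0x74 R2=0xa0 R3=0x03 R4=0xe6  N=0 Z=0
after  3: R0=0xa0 R1=0x74 R2=0x64 R3=0x03 R4=0xe6  N=0 Z=0
after  4: R0=0xa0 R1=0x74 R2=0x64 R3=0xf4 R4=0xe6  N=1 Z=0
after  5: R0=0xa0 R1=0xe6 R2=0x64 R3=0xf4 R4=0xe6  N=1 Z=0
-- IRQ taken; context saved, return-PC = 6 --

K = 5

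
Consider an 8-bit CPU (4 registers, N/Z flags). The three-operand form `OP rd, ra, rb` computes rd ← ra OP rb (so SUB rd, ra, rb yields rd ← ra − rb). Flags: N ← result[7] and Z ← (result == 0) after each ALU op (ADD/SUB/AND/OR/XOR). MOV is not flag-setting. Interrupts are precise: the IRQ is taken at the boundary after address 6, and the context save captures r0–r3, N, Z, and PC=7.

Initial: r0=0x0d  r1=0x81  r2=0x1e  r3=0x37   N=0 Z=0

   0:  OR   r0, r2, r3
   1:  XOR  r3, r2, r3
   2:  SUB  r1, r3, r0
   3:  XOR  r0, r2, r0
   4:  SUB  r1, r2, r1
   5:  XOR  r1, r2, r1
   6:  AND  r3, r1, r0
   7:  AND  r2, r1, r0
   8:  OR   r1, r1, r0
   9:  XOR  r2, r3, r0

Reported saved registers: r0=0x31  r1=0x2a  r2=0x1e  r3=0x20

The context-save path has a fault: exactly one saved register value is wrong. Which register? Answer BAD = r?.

BAD = r0

after  0: r0=0x3f r1=0x81 r2=0x1e r3=0x37  N=0 Z=0
after  1: r0=0x3f r1=0x81 r2=0x1e r3=0x29  N=0 Z=0
after  2: r0=0x3f r1=0xea r2=0x1e r3=0x29  N=1 Z=0
after  3: r0=0x21 r1=0xea r2=0x1e r3=0x29  N=0 Z=0
after  4: r0=0x21 r1=0x34 r2=0x1e r3=0x29  N=0 Z=0
after  5: r0=0x21 r1=0x2a r2=0x1e r3=0x29  N=0 Z=0
after  6: r0=0x21 r1=0x2a r2=0x1e r3=0x20  N=0 Z=0
-- IRQ taken; context saved, return-PC = 7 --
mismatch: r0: reported 0x31 vs actual 0x21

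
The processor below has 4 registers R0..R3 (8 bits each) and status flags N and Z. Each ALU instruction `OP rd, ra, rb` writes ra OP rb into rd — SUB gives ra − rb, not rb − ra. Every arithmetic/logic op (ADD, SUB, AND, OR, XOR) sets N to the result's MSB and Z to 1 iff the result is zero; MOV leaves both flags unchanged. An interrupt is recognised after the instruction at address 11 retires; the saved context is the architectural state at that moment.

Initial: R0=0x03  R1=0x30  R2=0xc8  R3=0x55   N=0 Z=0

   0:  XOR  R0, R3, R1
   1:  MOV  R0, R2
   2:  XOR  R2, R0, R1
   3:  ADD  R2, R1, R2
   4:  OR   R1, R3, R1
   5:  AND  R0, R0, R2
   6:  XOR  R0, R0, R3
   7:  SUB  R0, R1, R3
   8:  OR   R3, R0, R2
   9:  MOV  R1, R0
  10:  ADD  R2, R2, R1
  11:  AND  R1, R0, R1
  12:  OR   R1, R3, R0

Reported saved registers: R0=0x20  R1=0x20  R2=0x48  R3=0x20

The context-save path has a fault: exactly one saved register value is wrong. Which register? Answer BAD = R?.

after  0: R0=0x65 R1=0x30 R2=0xc8 R3=0x55  N=0 Z=0
after  1: R0=0xc8 R1=0x30 R2=0xc8 R3=0x55  N=0 Z=0
after  2: R0=0xc8 R1=0x30 R2=0xf8 R3=0x55  N=1 Z=0
after  3: R0=0xc8 R1=0x30 R2=0x28 R3=0x55  N=0 Z=0
after  4: R0=0xc8 R1=0x75 R2=0x28 R3=0x55  N=0 Z=0
after  5: R0=0x08 R1=0x75 R2=0x28 R3=0x55  N=0 Z=0
after  6: R0=0x5d R1=0x75 R2=0x28 R3=0x55  N=0 Z=0
after  7: R0=0x20 R1=0x75 R2=0x28 R3=0x55  N=0 Z=0
after  8: R0=0x20 R1=0x75 R2=0x28 R3=0x28  N=0 Z=0
after  9: R0=0x20 R1=0x20 R2=0x28 R3=0x28  N=0 Z=0
after 10: R0=0x20 R1=0x20 R2=0x48 R3=0x28  N=0 Z=0
after 11: R0=0x20 R1=0x20 R2=0x48 R3=0x28  N=0 Z=0
-- IRQ taken; context saved, return-PC = 12 --
mismatch: R3: reported 0x20 vs actual 0x28

BAD = R3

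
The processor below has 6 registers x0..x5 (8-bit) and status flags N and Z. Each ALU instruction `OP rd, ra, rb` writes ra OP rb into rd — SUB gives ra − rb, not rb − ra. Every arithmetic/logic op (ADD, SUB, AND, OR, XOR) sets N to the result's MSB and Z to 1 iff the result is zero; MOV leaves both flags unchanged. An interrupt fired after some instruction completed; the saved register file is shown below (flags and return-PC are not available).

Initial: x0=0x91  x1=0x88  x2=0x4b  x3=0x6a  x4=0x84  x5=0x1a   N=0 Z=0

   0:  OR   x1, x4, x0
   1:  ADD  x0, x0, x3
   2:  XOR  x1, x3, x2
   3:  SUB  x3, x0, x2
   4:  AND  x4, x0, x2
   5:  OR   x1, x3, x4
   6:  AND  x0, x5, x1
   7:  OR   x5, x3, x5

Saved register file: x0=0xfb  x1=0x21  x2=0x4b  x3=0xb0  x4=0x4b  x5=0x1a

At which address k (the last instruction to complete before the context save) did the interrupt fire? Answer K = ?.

after  0: x0=0x91 x1=0x95 x2=0x4b x3=0x6a x4=0x84 x5=0x1a  N=1 Z=0
after  1: x0=0xfb x1=0x95 x2=0x4b x3=0x6a x4=0x84 x5=0x1a  N=1 Z=0
after  2: x0=0xfb x1=0x21 x2=0x4b x3=0x6a x4=0x84 x5=0x1a  N=0 Z=0
after  3: x0=0xfb x1=0x21 x2=0x4b x3=0xb0 x4=0x84 x5=0x1a  N=1 Z=0
after  4: x0=0xfb x1=0x21 x2=0x4b x3=0xb0 x4=0x4b x5=0x1a  N=0 Z=0
-- IRQ taken; context saved, return-PC = 5 --

K = 4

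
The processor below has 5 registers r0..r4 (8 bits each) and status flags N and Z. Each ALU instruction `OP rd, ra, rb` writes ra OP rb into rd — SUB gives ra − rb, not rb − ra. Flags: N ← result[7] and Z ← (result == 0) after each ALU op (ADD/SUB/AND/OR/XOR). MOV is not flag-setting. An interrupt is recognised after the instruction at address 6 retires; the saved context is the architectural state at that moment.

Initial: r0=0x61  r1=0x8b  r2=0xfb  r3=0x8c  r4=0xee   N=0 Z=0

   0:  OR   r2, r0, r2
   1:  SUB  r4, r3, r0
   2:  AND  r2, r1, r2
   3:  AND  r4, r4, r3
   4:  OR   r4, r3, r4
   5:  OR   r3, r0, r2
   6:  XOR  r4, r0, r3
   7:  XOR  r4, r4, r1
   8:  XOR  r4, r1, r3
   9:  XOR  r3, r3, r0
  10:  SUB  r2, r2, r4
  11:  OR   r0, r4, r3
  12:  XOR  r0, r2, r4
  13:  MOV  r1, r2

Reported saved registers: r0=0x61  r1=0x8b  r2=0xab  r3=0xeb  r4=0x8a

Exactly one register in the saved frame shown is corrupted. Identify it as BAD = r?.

after  0: r0=0x61 r1=0x8b r2=0xfb r3=0x8c r4=0xee  N=1 Z=0
after  1: r0=0x61 r1=0x8b r2=0xfb r3=0x8c r4=0x2b  N=0 Z=0
after  2: r0=0x61 r1=0x8b r2=0x8b r3=0x8c r4=0x2b  N=1 Z=0
after  3: r0=0x61 r1=0x8b r2=0x8b r3=0x8c r4=0x08  N=0 Z=0
after  4: r0=0x61 r1=0x8b r2=0x8b r3=0x8c r4=0x8c  N=1 Z=0
after  5: r0=0x61 r1=0x8b r2=0x8b r3=0xeb r4=0x8c  N=1 Z=0
after  6: r0=0x61 r1=0x8b r2=0x8b r3=0xeb r4=0x8a  N=1 Z=0
-- IRQ taken; context saved, return-PC = 7 --
mismatch: r2: reported 0xab vs actual 0x8b

BAD = r2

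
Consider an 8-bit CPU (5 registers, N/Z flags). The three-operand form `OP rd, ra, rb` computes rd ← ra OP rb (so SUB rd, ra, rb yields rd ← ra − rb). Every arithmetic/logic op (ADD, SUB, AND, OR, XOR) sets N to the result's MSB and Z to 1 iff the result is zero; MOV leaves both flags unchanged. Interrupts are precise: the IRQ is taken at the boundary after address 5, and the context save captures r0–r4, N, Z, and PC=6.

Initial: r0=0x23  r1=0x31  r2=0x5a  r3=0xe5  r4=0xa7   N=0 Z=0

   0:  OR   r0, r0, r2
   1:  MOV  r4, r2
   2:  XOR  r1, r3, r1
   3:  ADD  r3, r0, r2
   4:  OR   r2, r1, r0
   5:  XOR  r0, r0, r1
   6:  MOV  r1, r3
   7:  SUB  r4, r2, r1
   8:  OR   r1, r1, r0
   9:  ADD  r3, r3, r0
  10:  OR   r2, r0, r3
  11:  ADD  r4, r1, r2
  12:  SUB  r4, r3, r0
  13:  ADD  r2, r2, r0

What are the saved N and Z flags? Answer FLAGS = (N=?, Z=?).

FLAGS = (N=1, Z=0)

after  0: r0=0x7b r1=0x31 r2=0x5a r3=0xe5 r4=0xa7  N=0 Z=0
after  1: r0=0x7b r1=0x31 r2=0x5a r3=0xe5 r4=0x5a  N=0 Z=0
after  2: r0=0x7b r1=0xd4 r2=0x5a r3=0xe5 r4=0x5a  N=1 Z=0
after  3: r0=0x7b r1=0xd4 r2=0x5a r3=0xd5 r4=0x5a  N=1 Z=0
after  4: r0=0x7b r1=0xd4 r2=0xff r3=0xd5 r4=0x5a  N=1 Z=0
after  5: r0=0xaf r1=0xd4 r2=0xff r3=0xd5 r4=0x5a  N=1 Z=0
-- IRQ taken; context saved, return-PC = 6 --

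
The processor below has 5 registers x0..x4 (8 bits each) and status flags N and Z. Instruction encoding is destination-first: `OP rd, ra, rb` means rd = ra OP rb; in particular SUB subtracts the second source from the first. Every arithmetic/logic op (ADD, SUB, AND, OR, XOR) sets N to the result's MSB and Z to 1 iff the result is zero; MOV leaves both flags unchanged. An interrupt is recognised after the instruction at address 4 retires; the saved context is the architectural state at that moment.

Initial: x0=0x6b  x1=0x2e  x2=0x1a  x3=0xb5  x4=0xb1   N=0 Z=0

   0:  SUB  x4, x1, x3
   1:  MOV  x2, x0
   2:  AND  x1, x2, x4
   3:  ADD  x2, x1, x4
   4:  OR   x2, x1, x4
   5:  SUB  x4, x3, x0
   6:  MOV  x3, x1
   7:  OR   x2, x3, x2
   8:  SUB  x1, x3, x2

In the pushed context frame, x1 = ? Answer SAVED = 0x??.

after  0: x0=0x6b x1=0x2e x2=0x1a x3=0xb5 x4=0x79  N=0 Z=0
after  1: x0=0x6b x1=0x2e x2=0x6b x3=0xb5 x4=0x79  N=0 Z=0
after  2: x0=0x6b x1=0x69 x2=0x6b x3=0xb5 x4=0x79  N=0 Z=0
after  3: x0=0x6b x1=0x69 x2=0xe2 x3=0xb5 x4=0x79  N=1 Z=0
after  4: x0=0x6b x1=0x69 x2=0x79 x3=0xb5 x4=0x79  N=0 Z=0
-- IRQ taken; context saved, return-PC = 5 --

SAVED = 0x69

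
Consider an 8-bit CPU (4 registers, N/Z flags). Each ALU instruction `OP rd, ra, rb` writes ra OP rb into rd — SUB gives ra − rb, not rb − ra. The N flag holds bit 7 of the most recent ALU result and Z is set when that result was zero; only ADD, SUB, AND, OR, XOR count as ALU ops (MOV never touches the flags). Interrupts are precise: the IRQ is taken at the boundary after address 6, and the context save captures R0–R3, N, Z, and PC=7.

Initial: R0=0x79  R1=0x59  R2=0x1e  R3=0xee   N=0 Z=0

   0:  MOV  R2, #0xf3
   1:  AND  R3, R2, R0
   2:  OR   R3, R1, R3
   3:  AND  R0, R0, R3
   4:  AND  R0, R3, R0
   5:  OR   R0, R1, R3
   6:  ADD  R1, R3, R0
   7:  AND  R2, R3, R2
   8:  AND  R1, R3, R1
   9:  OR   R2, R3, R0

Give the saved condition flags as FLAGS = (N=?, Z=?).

FLAGS = (N=1, Z=0)

after  0: R0=0x79 R1=0x59 R2=0xf3 R3=0xee  N=0 Z=0
after  1: R0=0x79 R1=0x59 R2=0xf3 R3=0x71  N=0 Z=0
after  2: R0=0x79 R1=0x59 R2=0xf3 R3=0x79  N=0 Z=0
after  3: R0=0x79 R1=0x59 R2=0xf3 R3=0x79  N=0 Z=0
after  4: R0=0x79 R1=0x59 R2=0xf3 R3=0x79  N=0 Z=0
after  5: R0=0x79 R1=0x59 R2=0xf3 R3=0x79  N=0 Z=0
after  6: R0=0x79 R1=0xf2 R2=0xf3 R3=0x79  N=1 Z=0
-- IRQ taken; context saved, return-PC = 7 --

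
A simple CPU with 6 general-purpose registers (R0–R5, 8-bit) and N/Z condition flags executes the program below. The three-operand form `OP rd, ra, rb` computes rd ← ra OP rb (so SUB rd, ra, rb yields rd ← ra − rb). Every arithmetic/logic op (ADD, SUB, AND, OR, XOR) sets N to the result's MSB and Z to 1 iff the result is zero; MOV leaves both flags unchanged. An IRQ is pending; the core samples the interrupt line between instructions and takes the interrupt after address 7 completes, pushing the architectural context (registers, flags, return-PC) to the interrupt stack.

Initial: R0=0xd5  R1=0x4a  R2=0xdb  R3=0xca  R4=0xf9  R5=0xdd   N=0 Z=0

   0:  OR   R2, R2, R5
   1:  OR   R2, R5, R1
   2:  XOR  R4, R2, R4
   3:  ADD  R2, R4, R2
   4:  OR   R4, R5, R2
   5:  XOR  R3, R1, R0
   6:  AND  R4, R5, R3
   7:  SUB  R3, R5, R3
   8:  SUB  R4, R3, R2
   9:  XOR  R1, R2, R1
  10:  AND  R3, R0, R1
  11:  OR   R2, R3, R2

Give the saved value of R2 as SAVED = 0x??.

SAVED = 0x05

after  0: R0=0xd5 R1=0x4a R2=0xdf R3=0xca R4=0xf9 R5=0xdd  N=1 Z=0
after  1: R0=0xd5 R1=0x4a R2=0xdf R3=0xca R4=0xf9 R5=0xdd  N=1 Z=0
after  2: R0=0xd5 R1=0x4a R2=0xdf R3=0xca R4=0x26 R5=0xdd  N=0 Z=0
after  3: R0=0xd5 R1=0x4a R2=0x05 R3=0xca R4=0x26 R5=0xdd  N=0 Z=0
after  4: R0=0xd5 R1=0x4a R2=0x05 R3=0xca R4=0xdd R5=0xdd  N=1 Z=0
after  5: R0=0xd5 R1=0x4a R2=0x05 R3=0x9f R4=0xdd R5=0xdd  N=1 Z=0
after  6: R0=0xd5 R1=0x4a R2=0x05 R3=0x9f R4=0x9d R5=0xdd  N=1 Z=0
after  7: R0=0xd5 R1=0x4a R2=0x05 R3=0x3e R4=0x9d R5=0xdd  N=0 Z=0
-- IRQ taken; context saved, return-PC = 8 --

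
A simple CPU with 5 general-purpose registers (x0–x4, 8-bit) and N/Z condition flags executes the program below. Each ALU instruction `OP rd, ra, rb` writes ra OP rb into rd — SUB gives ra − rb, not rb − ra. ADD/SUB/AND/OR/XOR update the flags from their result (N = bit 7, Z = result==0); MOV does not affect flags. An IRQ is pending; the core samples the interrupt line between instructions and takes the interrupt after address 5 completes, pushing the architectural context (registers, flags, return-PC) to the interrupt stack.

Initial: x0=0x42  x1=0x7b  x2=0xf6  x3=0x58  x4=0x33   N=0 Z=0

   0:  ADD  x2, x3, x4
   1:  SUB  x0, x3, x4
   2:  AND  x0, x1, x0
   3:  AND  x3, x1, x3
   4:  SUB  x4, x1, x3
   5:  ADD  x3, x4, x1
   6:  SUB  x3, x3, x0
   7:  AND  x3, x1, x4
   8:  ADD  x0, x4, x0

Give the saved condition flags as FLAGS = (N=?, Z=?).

FLAGS = (N=1, Z=0)

after  0: x0=0x42 x1=0x7b x2=0x8b x3=0x58 x4=0x33  N=1 Z=0
after  1: x0=0x25 x1=0x7b x2=0x8b x3=0x58 x4=0x33  N=0 Z=0
after  2: x0=0x21 x1=0x7b x2=0x8b x3=0x58 x4=0x33  N=0 Z=0
after  3: x0=0x21 x1=0x7b x2=0x8b x3=0x58 x4=0x33  N=0 Z=0
after  4: x0=0x21 x1=0x7b x2=0x8b x3=0x58 x4=0x23  N=0 Z=0
after  5: x0=0x21 x1=0x7b x2=0x8b x3=0x9e x4=0x23  N=1 Z=0
-- IRQ taken; context saved, return-PC = 6 --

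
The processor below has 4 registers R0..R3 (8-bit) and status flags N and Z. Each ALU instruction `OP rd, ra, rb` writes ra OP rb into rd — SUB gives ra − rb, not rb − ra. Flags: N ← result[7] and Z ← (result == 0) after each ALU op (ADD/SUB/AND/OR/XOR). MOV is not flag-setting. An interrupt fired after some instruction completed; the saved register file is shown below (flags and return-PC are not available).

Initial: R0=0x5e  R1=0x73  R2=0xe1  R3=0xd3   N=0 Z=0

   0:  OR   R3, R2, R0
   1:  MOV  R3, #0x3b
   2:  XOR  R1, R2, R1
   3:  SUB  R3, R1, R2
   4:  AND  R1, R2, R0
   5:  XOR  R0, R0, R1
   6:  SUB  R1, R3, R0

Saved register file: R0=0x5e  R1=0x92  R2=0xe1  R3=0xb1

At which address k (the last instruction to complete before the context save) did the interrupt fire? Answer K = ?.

after  0: R0=0x5e R1=0x73 R2=0xe1 R3=0xff  N=1 Z=0
after  1: R0=0x5e R1=0x73 R2=0xe1 R3=0x3b  N=1 Z=0
after  2: R0=0x5e R1=0x92 R2=0xe1 R3=0x3b  N=1 Z=0
after  3: R0=0x5e R1=0x92 R2=0xe1 R3=0xb1  N=1 Z=0
-- IRQ taken; context saved, return-PC = 4 --

K = 3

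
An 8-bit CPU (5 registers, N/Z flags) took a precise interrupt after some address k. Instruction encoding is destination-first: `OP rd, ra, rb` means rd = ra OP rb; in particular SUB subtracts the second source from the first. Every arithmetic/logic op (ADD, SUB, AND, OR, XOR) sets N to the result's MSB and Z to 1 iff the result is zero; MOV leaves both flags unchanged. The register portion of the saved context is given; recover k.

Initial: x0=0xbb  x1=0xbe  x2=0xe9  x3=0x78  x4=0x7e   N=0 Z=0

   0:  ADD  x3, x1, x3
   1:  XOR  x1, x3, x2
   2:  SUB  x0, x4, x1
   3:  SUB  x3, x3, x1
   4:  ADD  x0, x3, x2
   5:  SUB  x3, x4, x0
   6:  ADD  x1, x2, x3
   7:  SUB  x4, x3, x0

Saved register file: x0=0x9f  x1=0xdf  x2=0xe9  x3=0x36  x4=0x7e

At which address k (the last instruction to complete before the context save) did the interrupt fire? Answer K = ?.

K = 2

after  0: x0=0xbb x1=0xbe x2=0xe9 x3=0x36 x4=0x7e  N=0 Z=0
after  1: x0=0xbb x1=0xdf x2=0xe9 x3=0x36 x4=0x7e  N=1 Z=0
after  2: x0=0x9f x1=0xdf x2=0xe9 x3=0x36 x4=0x7e  N=1 Z=0
-- IRQ taken; context saved, return-PC = 3 --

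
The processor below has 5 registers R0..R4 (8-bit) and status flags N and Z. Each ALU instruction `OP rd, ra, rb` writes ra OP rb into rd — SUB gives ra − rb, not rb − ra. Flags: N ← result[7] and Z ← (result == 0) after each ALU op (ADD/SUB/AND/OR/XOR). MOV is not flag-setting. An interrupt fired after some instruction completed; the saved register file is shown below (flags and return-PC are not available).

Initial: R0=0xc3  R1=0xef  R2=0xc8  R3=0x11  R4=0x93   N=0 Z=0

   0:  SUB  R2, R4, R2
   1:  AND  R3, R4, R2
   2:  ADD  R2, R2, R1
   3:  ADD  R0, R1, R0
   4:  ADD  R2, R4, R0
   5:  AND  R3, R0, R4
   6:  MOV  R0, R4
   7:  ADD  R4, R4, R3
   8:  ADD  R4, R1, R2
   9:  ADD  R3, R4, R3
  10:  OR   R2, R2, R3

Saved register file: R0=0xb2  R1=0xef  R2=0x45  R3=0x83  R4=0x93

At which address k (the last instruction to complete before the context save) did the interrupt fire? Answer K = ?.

after  0: R0=0xc3 R1=0xef R2=0xcb R3=0x11 R4=0x93  N=1 Z=0
after  1: R0=0xc3 R1=0xef R2=0xcb R3=0x83 R4=0x93  N=1 Z=0
after  2: R0=0xc3 R1=0xef R2=0xba R3=0x83 R4=0x93  N=1 Z=0
after  3: R0=0xb2 R1=0xef R2=0xba R3=0x83 R4=0x93  N=1 Z=0
after  4: R0=0xb2 R1=0xef R2=0x45 R3=0x83 R4=0x93  N=0 Z=0
-- IRQ taken; context saved, return-PC = 5 --

K = 4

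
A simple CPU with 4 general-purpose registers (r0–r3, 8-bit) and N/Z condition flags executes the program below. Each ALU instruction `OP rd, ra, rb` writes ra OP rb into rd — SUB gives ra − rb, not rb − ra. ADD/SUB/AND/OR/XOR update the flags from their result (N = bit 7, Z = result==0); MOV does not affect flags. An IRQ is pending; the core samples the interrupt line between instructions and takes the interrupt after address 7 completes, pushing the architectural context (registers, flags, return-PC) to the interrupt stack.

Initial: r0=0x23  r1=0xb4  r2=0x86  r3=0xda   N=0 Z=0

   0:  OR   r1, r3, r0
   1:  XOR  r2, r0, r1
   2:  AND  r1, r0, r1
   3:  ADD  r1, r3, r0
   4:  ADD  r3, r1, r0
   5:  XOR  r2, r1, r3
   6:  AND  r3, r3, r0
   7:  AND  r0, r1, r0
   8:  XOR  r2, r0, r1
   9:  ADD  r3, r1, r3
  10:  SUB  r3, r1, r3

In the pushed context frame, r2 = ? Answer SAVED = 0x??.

SAVED = 0xdd

after  0: r0=0x23 r1=0xfb r2=0x86 r3=0xda  N=1 Z=0
after  1: r0=0x23 r1=0xfb r2=0xd8 r3=0xda  N=1 Z=0
after  2: r0=0x23 r1=0x23 r2=0xd8 r3=0xda  N=0 Z=0
after  3: r0=0x23 r1=0xfd r2=0xd8 r3=0xda  N=1 Z=0
after  4: r0=0x23 r1=0xfd r2=0xd8 r3=0x20  N=0 Z=0
after  5: r0=0x23 r1=0xfd r2=0xdd r3=0x20  N=1 Z=0
after  6: r0=0x23 r1=0xfd r2=0xdd r3=0x20  N=0 Z=0
after  7: r0=0x21 r1=0xfd r2=0xdd r3=0x20  N=0 Z=0
-- IRQ taken; context saved, return-PC = 8 --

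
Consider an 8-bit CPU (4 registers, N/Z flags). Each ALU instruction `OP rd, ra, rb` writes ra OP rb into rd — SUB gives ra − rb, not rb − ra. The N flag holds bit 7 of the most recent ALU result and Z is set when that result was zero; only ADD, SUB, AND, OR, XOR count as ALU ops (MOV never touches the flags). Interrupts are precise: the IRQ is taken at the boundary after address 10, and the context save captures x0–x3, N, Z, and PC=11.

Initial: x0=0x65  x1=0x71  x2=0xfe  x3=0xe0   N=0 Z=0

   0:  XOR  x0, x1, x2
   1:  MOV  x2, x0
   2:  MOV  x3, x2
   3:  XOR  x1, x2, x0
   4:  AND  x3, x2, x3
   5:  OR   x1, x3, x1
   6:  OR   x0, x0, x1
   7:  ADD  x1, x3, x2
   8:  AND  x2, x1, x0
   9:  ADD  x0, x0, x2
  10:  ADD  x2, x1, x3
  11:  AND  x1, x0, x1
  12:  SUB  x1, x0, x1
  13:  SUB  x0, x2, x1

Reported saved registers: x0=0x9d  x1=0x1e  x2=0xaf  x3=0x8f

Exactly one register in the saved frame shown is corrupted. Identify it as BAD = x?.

BAD = x2

after  0: x0=0x8f x1=0x71 x2=0xfe x3=0xe0  N=1 Z=0
after  1: x0=0x8f x1=0x71 x2=0x8f x3=0xe0  N=1 Z=0
after  2: x0=0x8f x1=0x71 x2=0x8f x3=0x8f  N=1 Z=0
after  3: x0=0x8f x1=0x00 x2=0x8f x3=0x8f  N=0 Z=1
after  4: x0=0x8f x1=0x00 x2=0x8f x3=0x8f  N=1 Z=0
after  5: x0=0x8f x1=0x8f x2=0x8f x3=0x8f  N=1 Z=0
after  6: x0=0x8f x1=0x8f x2=0x8f x3=0x8f  N=1 Z=0
after  7: x0=0x8f x1=0x1e x2=0x8f x3=0x8f  N=0 Z=0
after  8: x0=0x8f x1=0x1e x2=0x0e x3=0x8f  N=0 Z=0
after  9: x0=0x9d x1=0x1e x2=0x0e x3=0x8f  N=1 Z=0
after 10: x0=0x9d x1=0x1e x2=0xad x3=0x8f  N=1 Z=0
-- IRQ taken; context saved, return-PC = 11 --
mismatch: x2: reported 0xaf vs actual 0xad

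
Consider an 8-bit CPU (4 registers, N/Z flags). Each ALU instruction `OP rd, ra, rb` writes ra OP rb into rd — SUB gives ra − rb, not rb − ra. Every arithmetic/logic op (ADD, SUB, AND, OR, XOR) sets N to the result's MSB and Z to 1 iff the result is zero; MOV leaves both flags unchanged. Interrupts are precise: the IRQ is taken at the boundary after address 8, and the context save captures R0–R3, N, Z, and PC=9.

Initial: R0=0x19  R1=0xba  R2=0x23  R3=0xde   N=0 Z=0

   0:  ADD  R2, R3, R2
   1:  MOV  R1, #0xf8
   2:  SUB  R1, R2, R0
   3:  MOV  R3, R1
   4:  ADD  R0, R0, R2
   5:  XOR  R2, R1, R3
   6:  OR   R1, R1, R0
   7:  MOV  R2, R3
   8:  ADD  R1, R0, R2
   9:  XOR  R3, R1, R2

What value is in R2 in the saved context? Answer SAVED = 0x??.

SAVED = 0xe8

after  0: R0=0x19 R1=0xba R2=0x01 R3=0xde  N=0 Z=0
after  1: R0=0x19 R1=0xf8 R2=0x01 R3=0xde  N=0 Z=0
after  2: R0=0x19 R1=0xe8 R2=0x01 R3=0xde  N=1 Z=0
after  3: R0=0x19 R1=0xe8 R2=0x01 R3=0xe8  N=1 Z=0
after  4: R0=0x1a R1=0xe8 R2=0x01 R3=0xe8  N=0 Z=0
after  5: R0=0x1a R1=0xe8 R2=0x00 R3=0xe8  N=0 Z=1
after  6: R0=0x1a R1=0xfa R2=0x00 R3=0xe8  N=1 Z=0
after  7: R0=0x1a R1=0xfa R2=0xe8 R3=0xe8  N=1 Z=0
after  8: R0=0x1a R1=0x02 R2=0xe8 R3=0xe8  N=0 Z=0
-- IRQ taken; context saved, return-PC = 9 --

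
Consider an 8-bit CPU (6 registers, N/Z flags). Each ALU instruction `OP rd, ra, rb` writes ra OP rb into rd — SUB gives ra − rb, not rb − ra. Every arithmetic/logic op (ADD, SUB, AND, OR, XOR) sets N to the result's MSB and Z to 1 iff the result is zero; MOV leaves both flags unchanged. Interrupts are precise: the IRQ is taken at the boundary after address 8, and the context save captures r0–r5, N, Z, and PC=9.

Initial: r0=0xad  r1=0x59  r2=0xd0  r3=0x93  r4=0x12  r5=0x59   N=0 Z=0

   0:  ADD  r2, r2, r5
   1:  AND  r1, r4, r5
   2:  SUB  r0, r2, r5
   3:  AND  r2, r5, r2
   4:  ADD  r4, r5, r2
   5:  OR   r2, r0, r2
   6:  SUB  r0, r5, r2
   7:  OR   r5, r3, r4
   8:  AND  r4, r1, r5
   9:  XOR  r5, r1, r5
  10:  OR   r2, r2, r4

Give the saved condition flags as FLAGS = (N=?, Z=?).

after  0: r0=0xad r1=0x59 r2=0x29 r3=0x93 r4=0x12 r5=0x59  N=0 Z=0
after  1: r0=0xad r1=0x10 r2=0x29 r3=0x93 r4=0x12 r5=0x59  N=0 Z=0
after  2: r0=0xd0 r1=0x10 r2=0x29 r3=0x93 r4=0x12 r5=0x59  N=1 Z=0
after  3: r0=0xd0 r1=0x10 r2=0x09 r3=0x93 r4=0x12 r5=0x59  N=0 Z=0
after  4: r0=0xd0 r1=0x10 r2=0x09 r3=0x93 r4=0x62 r5=0x59  N=0 Z=0
after  5: r0=0xd0 r1=0x10 r2=0xd9 r3=0x93 r4=0x62 r5=0x59  N=1 Z=0
after  6: r0=0x80 r1=0x10 r2=0xd9 r3=0x93 r4=0x62 r5=0x59  N=1 Z=0
after  7: r0=0x80 r1=0x10 r2=0xd9 r3=0x93 r4=0x62 r5=0xf3  N=1 Z=0
after  8: r0=0x80 r1=0x10 r2=0xd9 r3=0x93 r4=0x10 r5=0xf3  N=0 Z=0
-- IRQ taken; context saved, return-PC = 9 --

FLAGS = (N=0, Z=0)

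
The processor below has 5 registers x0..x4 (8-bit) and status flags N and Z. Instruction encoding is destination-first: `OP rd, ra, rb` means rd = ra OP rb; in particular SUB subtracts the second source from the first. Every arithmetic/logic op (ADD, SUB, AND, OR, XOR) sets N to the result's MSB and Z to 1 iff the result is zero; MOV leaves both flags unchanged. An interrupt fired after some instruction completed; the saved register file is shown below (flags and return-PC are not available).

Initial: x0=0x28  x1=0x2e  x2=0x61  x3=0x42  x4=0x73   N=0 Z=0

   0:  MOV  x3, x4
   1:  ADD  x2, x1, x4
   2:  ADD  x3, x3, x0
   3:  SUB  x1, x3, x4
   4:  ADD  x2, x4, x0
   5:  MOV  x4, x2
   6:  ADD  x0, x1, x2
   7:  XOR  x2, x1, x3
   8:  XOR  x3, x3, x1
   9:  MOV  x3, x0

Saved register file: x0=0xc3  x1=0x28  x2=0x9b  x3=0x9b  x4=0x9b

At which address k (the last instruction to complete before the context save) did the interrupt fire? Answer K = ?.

K = 6

after  0: x0=0x28 x1=0x2e x2=0x61 x3=0x73 x4=0x73  N=0 Z=0
after  1: x0=0x28 x1=0x2e x2=0xa1 x3=0x73 x4=0x73  N=1 Z=0
after  2: x0=0x28 x1=0x2e x2=0xa1 x3=0x9b x4=0x73  N=1 Z=0
after  3: x0=0x28 x1=0x28 x2=0xa1 x3=0x9b x4=0x73  N=0 Z=0
after  4: x0=0x28 x1=0x28 x2=0x9b x3=0x9b x4=0x73  N=1 Z=0
after  5: x0=0x28 x1=0x28 x2=0x9b x3=0x9b x4=0x9b  N=1 Z=0
after  6: x0=0xc3 x1=0x28 x2=0x9b x3=0x9b x4=0x9b  N=1 Z=0
-- IRQ taken; context saved, return-PC = 7 --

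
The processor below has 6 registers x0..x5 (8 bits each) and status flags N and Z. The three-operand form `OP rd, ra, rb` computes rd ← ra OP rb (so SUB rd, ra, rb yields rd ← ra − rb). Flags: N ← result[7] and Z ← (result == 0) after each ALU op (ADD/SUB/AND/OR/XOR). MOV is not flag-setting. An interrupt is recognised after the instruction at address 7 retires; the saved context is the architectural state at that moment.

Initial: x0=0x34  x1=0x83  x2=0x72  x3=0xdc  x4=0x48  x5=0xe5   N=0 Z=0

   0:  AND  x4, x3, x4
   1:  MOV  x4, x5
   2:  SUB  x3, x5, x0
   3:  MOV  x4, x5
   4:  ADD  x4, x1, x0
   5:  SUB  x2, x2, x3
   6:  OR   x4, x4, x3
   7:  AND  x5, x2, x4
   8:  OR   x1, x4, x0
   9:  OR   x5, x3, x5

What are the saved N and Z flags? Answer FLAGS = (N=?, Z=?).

FLAGS = (N=1, Z=0)

after  0: x0=0x34 x1=0x83 x2=0x72 x3=0xdc x4=0x48 x5=0xe5  N=0 Z=0
after  1: x0=0x34 x1=0x83 x2=0x72 x3=0xdc x4=0xe5 x5=0xe5  N=0 Z=0
after  2: x0=0x34 x1=0x83 x2=0x72 x3=0xb1 x4=0xe5 x5=0xe5  N=1 Z=0
after  3: x0=0x34 x1=0x83 x2=0x72 x3=0xb1 x4=0xe5 x5=0xe5  N=1 Z=0
after  4: x0=0x34 x1=0x83 x2=0x72 x3=0xb1 x4=0xb7 x5=0xe5  N=1 Z=0
after  5: x0=0x34 x1=0x83 x2=0xc1 x3=0xb1 x4=0xb7 x5=0xe5  N=1 Z=0
after  6: x0=0x34 x1=0x83 x2=0xc1 x3=0xb1 x4=0xb7 x5=0xe5  N=1 Z=0
after  7: x0=0x34 x1=0x83 x2=0xc1 x3=0xb1 x4=0xb7 x5=0x81  N=1 Z=0
-- IRQ taken; context saved, return-PC = 8 --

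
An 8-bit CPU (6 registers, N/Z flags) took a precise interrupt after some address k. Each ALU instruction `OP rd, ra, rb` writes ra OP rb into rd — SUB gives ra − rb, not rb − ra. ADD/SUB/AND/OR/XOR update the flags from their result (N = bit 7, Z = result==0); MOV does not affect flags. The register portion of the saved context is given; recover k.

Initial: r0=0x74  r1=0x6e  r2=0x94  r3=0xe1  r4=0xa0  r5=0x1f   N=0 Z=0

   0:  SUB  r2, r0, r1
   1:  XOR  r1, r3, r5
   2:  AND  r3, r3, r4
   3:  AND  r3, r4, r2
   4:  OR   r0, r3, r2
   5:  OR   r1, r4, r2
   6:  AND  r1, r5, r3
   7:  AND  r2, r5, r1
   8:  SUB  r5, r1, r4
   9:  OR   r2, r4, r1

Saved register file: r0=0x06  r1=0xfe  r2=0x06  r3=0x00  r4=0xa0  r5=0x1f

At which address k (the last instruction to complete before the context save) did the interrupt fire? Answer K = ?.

after  0: r0=0x74 r1=0x6e r2=0x06 r3=0xe1 r4=0xa0 r5=0x1f  N=0 Z=0
after  1: r0=0x74 r1=0xfe r2=0x06 r3=0xe1 r4=0xa0 r5=0x1f  N=1 Z=0
after  2: r0=0x74 r1=0xfe r2=0x06 r3=0xa0 r4=0xa0 r5=0x1f  N=1 Z=0
after  3: r0=0x74 r1=0xfe r2=0x06 r3=0x00 r4=0xa0 r5=0x1f  N=0 Z=1
after  4: r0=0x06 r1=0xfe r2=0x06 r3=0x00 r4=0xa0 r5=0x1f  N=0 Z=0
-- IRQ taken; context saved, return-PC = 5 --

K = 4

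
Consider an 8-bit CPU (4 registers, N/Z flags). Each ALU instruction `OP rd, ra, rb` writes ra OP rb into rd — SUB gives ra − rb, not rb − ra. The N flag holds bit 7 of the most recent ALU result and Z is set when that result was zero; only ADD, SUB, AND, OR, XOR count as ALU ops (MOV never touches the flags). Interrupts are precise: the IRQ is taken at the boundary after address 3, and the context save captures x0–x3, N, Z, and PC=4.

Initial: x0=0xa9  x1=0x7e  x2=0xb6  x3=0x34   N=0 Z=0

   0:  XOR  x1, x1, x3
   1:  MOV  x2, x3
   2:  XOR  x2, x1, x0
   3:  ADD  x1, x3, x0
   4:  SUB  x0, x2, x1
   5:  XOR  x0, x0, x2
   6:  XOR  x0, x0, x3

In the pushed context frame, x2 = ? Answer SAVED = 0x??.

after  0: x0=0xa9 x1=0x4a x2=0xb6 x3=0x34  N=0 Z=0
after  1: x0=0xa9 x1=0x4a x2=0x34 x3=0x34  N=0 Z=0
after  2: x0=0xa9 x1=0x4a x2=0xe3 x3=0x34  N=1 Z=0
after  3: x0=0xa9 x1=0xdd x2=0xe3 x3=0x34  N=1 Z=0
-- IRQ taken; context saved, return-PC = 4 --

SAVED = 0xe3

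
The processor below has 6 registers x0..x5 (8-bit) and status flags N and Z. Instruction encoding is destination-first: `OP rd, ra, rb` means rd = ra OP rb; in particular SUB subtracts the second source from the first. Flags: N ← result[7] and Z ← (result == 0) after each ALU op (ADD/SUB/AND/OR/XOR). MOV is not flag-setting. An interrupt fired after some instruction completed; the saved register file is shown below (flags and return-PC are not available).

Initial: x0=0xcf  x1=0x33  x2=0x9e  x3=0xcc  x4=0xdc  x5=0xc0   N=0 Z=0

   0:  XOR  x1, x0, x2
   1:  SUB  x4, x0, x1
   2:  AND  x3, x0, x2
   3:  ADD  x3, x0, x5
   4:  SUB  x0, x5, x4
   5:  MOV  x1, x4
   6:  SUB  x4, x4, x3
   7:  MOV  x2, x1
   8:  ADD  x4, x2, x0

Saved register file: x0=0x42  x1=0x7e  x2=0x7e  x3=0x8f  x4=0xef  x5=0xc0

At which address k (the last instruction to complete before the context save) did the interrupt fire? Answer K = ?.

K = 7

after  0: x0=0xcf x1=0x51 x2=0x9e x3=0xcc x4=0xdc x5=0xc0  N=0 Z=0
after  1: x0=0xcf x1=0x51 x2=0x9e x3=0xcc x4=0x7e x5=0xc0  N=0 Z=0
after  2: x0=0xcf x1=0x51 x2=0x9e x3=0x8e x4=0x7e x5=0xc0  N=1 Z=0
after  3: x0=0xcf x1=0x51 x2=0x9e x3=0x8f x4=0x7e x5=0xc0  N=1 Z=0
after  4: x0=0x42 x1=0x51 x2=0x9e x3=0x8f x4=0x7e x5=0xc0  N=0 Z=0
after  5: x0=0x42 x1=0x7e x2=0x9e x3=0x8f x4=0x7e x5=0xc0  N=0 Z=0
after  6: x0=0x42 x1=0x7e x2=0x9e x3=0x8f x4=0xef x5=0xc0  N=1 Z=0
after  7: x0=0x42 x1=0x7e x2=0x7e x3=0x8f x4=0xef x5=0xc0  N=1 Z=0
-- IRQ taken; context saved, return-PC = 8 --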